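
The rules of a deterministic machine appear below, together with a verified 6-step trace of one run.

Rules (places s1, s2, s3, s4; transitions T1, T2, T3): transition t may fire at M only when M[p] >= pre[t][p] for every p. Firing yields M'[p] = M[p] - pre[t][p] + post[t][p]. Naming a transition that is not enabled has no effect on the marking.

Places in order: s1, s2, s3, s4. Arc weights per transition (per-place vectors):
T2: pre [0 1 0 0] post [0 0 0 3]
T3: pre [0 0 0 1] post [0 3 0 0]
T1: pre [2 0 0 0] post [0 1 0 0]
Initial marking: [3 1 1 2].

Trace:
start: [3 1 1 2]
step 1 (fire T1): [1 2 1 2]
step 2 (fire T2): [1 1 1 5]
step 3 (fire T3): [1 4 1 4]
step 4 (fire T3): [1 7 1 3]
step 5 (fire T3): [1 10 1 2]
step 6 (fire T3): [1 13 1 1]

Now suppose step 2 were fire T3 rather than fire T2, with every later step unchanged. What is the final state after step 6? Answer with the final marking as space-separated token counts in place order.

(re-executing from step 2 with the substitution; state before step 2: [1 2 1 2])
step 2 (fire T3): [1 5 1 1]
step 3 (fire T3): [1 8 1 0]
step 4 (fire T3): [1 8 1 0]
step 5 (fire T3): [1 8 1 0]
step 6 (fire T3): [1 8 1 0]

1 8 1 0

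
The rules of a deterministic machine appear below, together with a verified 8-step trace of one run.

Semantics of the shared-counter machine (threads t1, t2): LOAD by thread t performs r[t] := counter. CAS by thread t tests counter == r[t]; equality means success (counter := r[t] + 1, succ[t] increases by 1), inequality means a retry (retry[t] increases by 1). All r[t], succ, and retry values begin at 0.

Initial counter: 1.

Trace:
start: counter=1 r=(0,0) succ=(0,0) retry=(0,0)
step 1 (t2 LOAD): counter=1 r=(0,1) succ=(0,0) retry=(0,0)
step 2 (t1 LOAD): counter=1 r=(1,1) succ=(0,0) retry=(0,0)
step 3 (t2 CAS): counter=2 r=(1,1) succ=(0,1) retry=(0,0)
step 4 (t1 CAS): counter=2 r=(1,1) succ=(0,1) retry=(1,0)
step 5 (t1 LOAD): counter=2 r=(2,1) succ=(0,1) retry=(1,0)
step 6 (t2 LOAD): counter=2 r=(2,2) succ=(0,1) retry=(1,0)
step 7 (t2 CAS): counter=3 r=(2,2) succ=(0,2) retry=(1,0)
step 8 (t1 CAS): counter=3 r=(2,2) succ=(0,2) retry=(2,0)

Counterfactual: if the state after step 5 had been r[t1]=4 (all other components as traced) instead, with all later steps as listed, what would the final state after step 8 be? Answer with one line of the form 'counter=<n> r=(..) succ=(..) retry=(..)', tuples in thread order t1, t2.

counter=3 r=(4,2) succ=(0,2) retry=(2,0)

state after step 5 := counter=2 r=(4,1) succ=(0,1) retry=(1,0)
step 6 (t2 LOAD): counter=2 r=(4,2) succ=(0,1) retry=(1,0)
step 7 (t2 CAS): counter=3 r=(4,2) succ=(0,2) retry=(1,0)
step 8 (t1 CAS): counter=3 r=(4,2) succ=(0,2) retry=(2,0)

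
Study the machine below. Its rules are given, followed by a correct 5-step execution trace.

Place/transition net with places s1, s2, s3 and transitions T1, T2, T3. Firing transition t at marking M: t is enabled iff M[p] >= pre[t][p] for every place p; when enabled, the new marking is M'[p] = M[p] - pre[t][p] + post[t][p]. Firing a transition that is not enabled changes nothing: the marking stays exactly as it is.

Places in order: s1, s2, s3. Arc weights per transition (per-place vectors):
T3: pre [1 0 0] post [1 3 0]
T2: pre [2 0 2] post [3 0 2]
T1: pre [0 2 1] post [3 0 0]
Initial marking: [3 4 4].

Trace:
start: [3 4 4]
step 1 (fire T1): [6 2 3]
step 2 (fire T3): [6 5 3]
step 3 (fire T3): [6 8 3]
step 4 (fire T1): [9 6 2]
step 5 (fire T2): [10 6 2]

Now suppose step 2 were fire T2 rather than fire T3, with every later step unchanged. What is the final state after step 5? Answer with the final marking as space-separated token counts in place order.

11 3 2

(re-executing from step 2 with the substitution; state before step 2: [6 2 3])
step 2 (fire T2): [7 2 3]
step 3 (fire T3): [7 5 3]
step 4 (fire T1): [10 3 2]
step 5 (fire T2): [11 3 2]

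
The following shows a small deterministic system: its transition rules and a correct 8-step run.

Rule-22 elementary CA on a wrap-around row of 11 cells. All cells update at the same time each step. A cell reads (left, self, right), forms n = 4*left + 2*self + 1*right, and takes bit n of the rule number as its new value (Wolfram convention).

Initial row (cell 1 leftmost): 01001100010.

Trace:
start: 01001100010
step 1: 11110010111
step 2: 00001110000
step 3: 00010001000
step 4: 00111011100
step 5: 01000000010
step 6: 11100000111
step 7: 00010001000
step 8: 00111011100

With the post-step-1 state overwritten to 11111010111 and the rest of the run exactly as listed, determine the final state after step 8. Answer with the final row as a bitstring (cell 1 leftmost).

state after step 1 := 11111010111
step 2: 00000010000
step 3: 00000111000
step 4: 00001000100
step 5: 00011101110
step 6: 00100000001
step 7: 11110000011
step 8: 00001000100

00001000100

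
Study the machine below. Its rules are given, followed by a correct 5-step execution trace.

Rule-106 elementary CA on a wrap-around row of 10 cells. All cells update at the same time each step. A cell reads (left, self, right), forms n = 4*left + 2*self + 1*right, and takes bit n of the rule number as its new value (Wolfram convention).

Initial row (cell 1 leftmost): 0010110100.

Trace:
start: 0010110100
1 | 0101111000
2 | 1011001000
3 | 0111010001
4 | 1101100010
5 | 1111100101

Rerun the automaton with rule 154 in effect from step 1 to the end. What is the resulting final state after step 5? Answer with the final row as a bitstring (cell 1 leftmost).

1000100100

(re-executing steps 1..5 under rule 154; state before step 1: 0010110100)
1 | 0100100010
2 | 1011010101
3 | 0010000001
4 | 1101000010
5 | 1000100100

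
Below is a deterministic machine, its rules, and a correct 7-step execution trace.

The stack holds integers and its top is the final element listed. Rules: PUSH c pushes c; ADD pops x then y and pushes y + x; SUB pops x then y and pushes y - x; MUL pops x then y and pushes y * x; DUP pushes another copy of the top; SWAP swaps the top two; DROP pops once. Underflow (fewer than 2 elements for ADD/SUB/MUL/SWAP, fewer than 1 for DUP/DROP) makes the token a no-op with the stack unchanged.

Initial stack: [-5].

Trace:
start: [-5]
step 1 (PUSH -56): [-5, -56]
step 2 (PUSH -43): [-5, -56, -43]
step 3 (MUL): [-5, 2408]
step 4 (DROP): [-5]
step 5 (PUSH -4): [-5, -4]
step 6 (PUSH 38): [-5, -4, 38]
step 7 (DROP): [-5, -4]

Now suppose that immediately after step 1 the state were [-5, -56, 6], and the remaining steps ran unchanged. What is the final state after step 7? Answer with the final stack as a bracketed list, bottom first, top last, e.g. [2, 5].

[-5, -56, -4]

state after step 1 := [-5, -56, 6]
step 2 (PUSH -43): [-5, -56, 6, -43]
step 3 (MUL): [-5, -56, -258]
step 4 (DROP): [-5, -56]
step 5 (PUSH -4): [-5, -56, -4]
step 6 (PUSH 38): [-5, -56, -4, 38]
step 7 (DROP): [-5, -56, -4]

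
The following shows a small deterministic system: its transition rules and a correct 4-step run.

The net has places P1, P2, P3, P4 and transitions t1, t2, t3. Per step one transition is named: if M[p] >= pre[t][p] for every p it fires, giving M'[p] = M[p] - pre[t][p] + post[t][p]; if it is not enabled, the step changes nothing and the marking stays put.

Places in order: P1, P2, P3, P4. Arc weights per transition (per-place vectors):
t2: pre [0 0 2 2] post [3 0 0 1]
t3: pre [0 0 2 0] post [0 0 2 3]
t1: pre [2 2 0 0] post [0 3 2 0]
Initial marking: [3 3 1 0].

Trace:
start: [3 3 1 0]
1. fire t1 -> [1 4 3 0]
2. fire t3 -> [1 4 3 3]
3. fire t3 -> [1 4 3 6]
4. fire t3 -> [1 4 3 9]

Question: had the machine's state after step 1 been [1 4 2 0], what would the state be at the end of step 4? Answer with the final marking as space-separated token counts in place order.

state after step 1 := [1 4 2 0]
2. fire t3 -> [1 4 2 3]
3. fire t3 -> [1 4 2 6]
4. fire t3 -> [1 4 2 9]

1 4 2 9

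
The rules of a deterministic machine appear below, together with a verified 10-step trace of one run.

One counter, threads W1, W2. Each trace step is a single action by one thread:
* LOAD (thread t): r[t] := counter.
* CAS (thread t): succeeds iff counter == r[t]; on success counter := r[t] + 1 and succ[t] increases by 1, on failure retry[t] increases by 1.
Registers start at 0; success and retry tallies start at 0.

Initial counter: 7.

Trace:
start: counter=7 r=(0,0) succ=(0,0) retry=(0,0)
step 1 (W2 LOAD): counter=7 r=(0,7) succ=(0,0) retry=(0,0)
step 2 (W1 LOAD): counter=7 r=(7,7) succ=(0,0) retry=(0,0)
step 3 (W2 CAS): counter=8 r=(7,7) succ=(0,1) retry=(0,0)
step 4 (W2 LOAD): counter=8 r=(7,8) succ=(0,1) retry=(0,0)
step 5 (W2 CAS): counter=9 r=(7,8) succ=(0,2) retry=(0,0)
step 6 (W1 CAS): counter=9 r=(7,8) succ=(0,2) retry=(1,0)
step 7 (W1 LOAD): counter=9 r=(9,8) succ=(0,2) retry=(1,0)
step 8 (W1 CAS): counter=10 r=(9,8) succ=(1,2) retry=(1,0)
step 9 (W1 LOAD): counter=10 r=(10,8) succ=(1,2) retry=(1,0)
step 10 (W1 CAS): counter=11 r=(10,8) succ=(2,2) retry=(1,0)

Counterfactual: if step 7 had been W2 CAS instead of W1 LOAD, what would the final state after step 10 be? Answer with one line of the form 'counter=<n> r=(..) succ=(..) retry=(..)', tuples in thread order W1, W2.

(re-executing from step 7 with the substitution; state before step 7: counter=9 r=(7,8) succ=(0,2) retry=(1,0))
step 7 (W2 CAS): counter=9 r=(7,8) succ=(0,2) retry=(1,1)
step 8 (W1 CAS): counter=9 r=(7,8) succ=(0,2) retry=(2,1)
step 9 (W1 LOAD): counter=9 r=(9,8) succ=(0,2) retry=(2,1)
step 10 (W1 CAS): counter=10 r=(9,8) succ=(1,2) retry=(2,1)

counter=10 r=(9,8) succ=(1,2) retry=(2,1)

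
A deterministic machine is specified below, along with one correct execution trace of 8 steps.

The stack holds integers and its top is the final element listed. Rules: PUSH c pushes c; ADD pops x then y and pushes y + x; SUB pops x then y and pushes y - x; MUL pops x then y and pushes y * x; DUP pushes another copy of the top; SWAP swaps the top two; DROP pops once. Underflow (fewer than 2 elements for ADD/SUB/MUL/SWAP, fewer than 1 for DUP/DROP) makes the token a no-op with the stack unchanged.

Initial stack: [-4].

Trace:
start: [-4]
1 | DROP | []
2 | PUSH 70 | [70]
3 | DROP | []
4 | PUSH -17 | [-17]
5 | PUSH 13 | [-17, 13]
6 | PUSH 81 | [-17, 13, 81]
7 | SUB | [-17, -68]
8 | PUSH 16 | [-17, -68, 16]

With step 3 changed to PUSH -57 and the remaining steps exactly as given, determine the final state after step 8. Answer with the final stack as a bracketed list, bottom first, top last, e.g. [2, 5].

[70, -57, -17, -68, 16]

(re-executing from step 3 with the substitution; state before step 3: [70])
3 | PUSH -57 | [70, -57]
4 | PUSH -17 | [70, -57, -17]
5 | PUSH 13 | [70, -57, -17, 13]
6 | PUSH 81 | [70, -57, -17, 13, 81]
7 | SUB | [70, -57, -17, -68]
8 | PUSH 16 | [70, -57, -17, -68, 16]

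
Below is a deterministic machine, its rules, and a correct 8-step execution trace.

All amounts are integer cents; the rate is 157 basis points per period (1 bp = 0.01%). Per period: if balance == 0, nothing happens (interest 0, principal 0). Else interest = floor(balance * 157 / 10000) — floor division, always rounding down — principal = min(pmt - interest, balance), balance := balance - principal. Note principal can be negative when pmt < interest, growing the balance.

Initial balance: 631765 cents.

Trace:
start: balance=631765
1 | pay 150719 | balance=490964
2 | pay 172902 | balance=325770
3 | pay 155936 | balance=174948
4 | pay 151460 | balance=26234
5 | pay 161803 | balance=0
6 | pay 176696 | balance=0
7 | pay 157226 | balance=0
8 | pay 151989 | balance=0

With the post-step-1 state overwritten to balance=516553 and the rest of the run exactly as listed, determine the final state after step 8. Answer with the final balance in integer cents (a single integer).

state after step 1 := balance=516553
2 | pay 172902 | balance=351760
3 | pay 155936 | balance=201346
4 | pay 151460 | balance=53047
5 | pay 161803 | balance=0
6 | pay 176696 | balance=0
7 | pay 157226 | balance=0
8 | pay 151989 | balance=0

0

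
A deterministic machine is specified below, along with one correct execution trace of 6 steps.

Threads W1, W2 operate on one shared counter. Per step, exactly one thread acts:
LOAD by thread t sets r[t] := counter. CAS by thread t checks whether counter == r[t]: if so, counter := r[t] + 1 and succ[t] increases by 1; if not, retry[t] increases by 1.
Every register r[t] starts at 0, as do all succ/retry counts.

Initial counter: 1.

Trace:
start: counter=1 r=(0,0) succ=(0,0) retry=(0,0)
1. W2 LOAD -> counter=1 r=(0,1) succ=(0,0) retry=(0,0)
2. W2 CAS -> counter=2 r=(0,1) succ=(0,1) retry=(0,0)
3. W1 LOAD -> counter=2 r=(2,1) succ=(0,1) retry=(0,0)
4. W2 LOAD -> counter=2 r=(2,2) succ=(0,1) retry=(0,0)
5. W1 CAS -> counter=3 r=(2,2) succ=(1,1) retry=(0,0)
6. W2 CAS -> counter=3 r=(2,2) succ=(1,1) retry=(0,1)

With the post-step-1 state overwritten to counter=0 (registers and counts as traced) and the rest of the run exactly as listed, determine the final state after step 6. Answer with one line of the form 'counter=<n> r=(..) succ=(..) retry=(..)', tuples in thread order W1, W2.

counter=1 r=(0,0) succ=(1,0) retry=(0,2)

state after step 1 := counter=0 r=(0,1) succ=(0,0) retry=(0,0)
2. W2 CAS -> counter=0 r=(0,1) succ=(0,0) retry=(0,1)
3. W1 LOAD -> counter=0 r=(0,1) succ=(0,0) retry=(0,1)
4. W2 LOAD -> counter=0 r=(0,0) succ=(0,0) retry=(0,1)
5. W1 CAS -> counter=1 r=(0,0) succ=(1,0) retry=(0,1)
6. W2 CAS -> counter=1 r=(0,0) succ=(1,0) retry=(0,2)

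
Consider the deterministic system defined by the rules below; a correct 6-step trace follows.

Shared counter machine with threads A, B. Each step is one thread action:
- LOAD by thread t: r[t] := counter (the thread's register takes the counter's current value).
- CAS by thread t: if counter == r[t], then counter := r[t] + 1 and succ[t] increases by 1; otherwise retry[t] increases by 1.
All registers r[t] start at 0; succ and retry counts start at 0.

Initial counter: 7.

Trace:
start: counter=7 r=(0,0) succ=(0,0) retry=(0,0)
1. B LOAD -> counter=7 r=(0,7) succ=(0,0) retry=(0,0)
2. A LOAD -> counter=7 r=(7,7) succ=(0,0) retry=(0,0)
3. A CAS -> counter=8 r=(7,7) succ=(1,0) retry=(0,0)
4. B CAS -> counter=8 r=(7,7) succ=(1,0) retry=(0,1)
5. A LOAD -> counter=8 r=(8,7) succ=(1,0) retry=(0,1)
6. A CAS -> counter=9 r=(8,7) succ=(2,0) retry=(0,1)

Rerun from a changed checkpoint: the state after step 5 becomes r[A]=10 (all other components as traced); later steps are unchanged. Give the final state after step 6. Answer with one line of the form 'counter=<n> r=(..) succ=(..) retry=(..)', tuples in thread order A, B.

counter=8 r=(10,7) succ=(1,0) retry=(1,1)

state after step 5 := counter=8 r=(10,7) succ=(1,0) retry=(0,1)
6. A CAS -> counter=8 r=(10,7) succ=(1,0) retry=(1,1)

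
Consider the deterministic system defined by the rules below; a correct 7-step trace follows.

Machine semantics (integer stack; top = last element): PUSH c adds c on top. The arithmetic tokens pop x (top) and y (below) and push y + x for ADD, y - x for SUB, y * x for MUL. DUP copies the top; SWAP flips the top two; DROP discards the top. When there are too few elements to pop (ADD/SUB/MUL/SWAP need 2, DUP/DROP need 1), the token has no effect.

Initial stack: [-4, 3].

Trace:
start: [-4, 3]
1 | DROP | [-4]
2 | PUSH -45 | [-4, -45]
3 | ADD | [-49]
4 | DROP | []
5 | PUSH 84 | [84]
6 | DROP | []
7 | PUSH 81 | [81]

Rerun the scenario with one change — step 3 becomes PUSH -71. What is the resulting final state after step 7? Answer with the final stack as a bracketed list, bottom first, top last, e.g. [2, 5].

[-4, -45, 81]

(re-executing from step 3 with the substitution; state before step 3: [-4, -45])
3 | PUSH -71 | [-4, -45, -71]
4 | DROP | [-4, -45]
5 | PUSH 84 | [-4, -45, 84]
6 | DROP | [-4, -45]
7 | PUSH 81 | [-4, -45, 81]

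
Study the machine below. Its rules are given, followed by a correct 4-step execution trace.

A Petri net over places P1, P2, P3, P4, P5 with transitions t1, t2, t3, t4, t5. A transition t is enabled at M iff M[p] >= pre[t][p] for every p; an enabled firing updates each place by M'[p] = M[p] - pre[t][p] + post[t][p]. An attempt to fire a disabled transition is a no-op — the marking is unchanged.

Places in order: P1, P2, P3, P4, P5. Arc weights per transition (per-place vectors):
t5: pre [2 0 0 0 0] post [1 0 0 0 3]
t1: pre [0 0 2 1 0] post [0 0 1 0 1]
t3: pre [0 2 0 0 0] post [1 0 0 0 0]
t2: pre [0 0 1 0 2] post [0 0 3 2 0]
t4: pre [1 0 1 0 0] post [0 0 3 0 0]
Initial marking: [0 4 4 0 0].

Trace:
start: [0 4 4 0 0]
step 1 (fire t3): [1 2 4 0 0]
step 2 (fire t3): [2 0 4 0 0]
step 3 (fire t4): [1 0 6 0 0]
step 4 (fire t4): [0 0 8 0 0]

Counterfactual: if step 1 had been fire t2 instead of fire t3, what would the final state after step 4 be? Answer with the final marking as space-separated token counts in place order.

(re-executing from step 1 with the substitution; state before step 1: [0 4 4 0 0])
step 1 (fire t2): [0 4 4 0 0]
step 2 (fire t3): [1 2 4 0 0]
step 3 (fire t4): [0 2 6 0 0]
step 4 (fire t4): [0 2 6 0 0]

0 2 6 0 0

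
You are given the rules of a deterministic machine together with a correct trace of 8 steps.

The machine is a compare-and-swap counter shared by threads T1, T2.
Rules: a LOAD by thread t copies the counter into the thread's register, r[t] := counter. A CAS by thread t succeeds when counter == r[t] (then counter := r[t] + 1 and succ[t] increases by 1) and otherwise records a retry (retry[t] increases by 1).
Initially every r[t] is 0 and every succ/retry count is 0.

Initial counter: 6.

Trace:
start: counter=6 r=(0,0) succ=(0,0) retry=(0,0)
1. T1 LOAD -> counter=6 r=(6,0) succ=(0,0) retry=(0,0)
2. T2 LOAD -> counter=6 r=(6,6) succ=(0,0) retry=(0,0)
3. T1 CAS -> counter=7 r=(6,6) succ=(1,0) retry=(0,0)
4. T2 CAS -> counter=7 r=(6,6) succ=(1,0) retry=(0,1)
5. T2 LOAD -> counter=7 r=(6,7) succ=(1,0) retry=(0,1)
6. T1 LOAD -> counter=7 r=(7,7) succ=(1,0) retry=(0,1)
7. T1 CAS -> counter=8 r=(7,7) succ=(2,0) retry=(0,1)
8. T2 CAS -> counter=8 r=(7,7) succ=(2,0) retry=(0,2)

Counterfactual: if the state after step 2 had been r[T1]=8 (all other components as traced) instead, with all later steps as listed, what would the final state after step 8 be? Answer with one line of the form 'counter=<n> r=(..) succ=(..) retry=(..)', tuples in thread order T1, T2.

counter=8 r=(7,7) succ=(1,1) retry=(1,1)

state after step 2 := counter=6 r=(8,6) succ=(0,0) retry=(0,0)
3. T1 CAS -> counter=6 r=(8,6) succ=(0,0) retry=(1,0)
4. T2 CAS -> counter=7 r=(8,6) succ=(0,1) retry=(1,0)
5. T2 LOAD -> counter=7 r=(8,7) succ=(0,1) retry=(1,0)
6. T1 LOAD -> counter=7 r=(7,7) succ=(0,1) retry=(1,0)
7. T1 CAS -> counter=8 r=(7,7) succ=(1,1) retry=(1,0)
8. T2 CAS -> counter=8 r=(7,7) succ=(1,1) retry=(1,1)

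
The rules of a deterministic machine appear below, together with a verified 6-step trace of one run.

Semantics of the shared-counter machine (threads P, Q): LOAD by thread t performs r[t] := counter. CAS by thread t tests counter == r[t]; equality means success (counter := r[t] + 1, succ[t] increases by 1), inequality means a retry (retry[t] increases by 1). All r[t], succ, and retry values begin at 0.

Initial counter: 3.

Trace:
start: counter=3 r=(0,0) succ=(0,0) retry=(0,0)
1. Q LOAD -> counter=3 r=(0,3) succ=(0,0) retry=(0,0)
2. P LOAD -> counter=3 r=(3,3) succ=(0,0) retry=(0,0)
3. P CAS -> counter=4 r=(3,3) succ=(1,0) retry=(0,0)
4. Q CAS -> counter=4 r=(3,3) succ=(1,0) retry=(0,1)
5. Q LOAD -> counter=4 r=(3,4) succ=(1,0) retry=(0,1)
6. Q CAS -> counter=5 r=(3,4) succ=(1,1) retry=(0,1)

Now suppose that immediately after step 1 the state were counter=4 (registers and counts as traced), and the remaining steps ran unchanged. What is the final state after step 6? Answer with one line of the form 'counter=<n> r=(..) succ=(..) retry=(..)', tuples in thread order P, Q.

state after step 1 := counter=4 r=(0,3) succ=(0,0) retry=(0,0)
2. P LOAD -> counter=4 r=(4,3) succ=(0,0) retry=(0,0)
3. P CAS -> counter=5 r=(4,3) succ=(1,0) retry=(0,0)
4. Q CAS -> counter=5 r=(4,3) succ=(1,0) retry=(0,1)
5. Q LOAD -> counter=5 r=(4,5) succ=(1,0) retry=(0,1)
6. Q CAS -> counter=6 r=(4,5) succ=(1,1) retry=(0,1)

counter=6 r=(4,5) succ=(1,1) retry=(0,1)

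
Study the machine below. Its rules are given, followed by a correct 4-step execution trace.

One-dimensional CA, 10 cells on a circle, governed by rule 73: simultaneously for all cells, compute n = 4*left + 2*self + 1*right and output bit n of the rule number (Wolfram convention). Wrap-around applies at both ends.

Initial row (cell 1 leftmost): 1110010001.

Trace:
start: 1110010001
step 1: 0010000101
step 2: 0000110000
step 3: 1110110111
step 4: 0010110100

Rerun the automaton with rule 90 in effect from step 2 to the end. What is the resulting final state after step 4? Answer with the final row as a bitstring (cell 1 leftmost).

0111110001

(re-executing steps 2..4 under rule 90; state before step 2: 0010000101)
step 2: 1101001000
step 3: 1100110101
step 4: 0111110001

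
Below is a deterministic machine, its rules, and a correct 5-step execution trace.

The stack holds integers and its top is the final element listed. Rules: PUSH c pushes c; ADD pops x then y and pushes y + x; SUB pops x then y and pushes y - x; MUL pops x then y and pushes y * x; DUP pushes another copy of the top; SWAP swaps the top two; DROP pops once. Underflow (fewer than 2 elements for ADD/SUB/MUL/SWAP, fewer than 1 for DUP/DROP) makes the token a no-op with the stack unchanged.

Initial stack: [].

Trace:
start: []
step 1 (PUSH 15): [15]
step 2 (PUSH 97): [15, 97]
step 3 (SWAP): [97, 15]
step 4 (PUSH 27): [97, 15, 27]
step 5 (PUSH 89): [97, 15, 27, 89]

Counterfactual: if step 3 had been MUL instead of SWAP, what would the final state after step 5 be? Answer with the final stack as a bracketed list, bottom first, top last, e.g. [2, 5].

[1455, 27, 89]

(re-executing from step 3 with the substitution; state before step 3: [15, 97])
step 3 (MUL): [1455]
step 4 (PUSH 27): [1455, 27]
step 5 (PUSH 89): [1455, 27, 89]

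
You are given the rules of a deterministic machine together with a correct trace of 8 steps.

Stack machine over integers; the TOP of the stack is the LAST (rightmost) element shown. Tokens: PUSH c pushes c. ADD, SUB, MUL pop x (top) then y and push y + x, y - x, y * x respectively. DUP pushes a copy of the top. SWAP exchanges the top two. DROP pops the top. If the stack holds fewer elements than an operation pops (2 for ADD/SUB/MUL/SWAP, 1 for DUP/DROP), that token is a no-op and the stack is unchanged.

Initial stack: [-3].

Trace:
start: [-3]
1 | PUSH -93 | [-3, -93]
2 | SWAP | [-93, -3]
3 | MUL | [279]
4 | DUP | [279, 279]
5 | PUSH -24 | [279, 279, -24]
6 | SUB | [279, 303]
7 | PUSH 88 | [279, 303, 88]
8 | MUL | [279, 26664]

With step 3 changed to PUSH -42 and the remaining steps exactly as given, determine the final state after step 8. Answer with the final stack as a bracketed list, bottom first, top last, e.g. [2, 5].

(re-executing from step 3 with the substitution; state before step 3: [-93, -3])
3 | PUSH -42 | [-93, -3, -42]
4 | DUP | [-93, -3, -42, -42]
5 | PUSH -24 | [-93, -3, -42, -42, -24]
6 | SUB | [-93, -3, -42, -18]
7 | PUSH 88 | [-93, -3, -42, -18, 88]
8 | MUL | [-93, -3, -42, -1584]

[-93, -3, -42, -1584]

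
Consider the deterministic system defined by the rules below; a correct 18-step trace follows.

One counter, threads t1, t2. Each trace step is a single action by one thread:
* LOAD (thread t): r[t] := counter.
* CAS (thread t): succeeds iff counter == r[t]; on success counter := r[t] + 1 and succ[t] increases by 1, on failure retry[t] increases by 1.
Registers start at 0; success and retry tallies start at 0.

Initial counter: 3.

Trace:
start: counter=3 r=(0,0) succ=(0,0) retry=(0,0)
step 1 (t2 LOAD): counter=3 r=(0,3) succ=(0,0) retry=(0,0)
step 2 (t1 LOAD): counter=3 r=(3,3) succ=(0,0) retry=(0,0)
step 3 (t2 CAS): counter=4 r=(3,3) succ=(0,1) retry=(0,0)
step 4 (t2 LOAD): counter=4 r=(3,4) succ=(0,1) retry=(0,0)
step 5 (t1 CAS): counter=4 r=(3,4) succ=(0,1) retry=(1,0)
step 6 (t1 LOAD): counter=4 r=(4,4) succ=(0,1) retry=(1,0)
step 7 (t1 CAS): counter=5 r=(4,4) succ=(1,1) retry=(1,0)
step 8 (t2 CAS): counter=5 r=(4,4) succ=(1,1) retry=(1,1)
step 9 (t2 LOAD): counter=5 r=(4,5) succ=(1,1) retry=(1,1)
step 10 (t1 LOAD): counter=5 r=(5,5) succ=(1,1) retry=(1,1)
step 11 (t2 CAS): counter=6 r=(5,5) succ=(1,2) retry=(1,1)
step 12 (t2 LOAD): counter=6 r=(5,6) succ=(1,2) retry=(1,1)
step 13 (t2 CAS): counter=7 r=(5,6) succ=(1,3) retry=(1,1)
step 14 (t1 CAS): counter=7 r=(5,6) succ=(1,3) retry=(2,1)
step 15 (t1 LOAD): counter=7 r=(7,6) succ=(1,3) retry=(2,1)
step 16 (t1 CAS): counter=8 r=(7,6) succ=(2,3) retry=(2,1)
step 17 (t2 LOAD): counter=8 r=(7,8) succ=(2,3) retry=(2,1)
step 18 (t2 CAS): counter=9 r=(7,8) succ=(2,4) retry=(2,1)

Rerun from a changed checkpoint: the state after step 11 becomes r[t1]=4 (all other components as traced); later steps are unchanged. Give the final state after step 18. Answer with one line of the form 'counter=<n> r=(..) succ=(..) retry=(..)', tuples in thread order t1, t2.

state after step 11 := counter=6 r=(4,5) succ=(1,2) retry=(1,1)
step 12 (t2 LOAD): counter=6 r=(4,6) succ=(1,2) retry=(1,1)
step 13 (t2 CAS): counter=7 r=(4,6) succ=(1,3) retry=(1,1)
step 14 (t1 CAS): counter=7 r=(4,6) succ=(1,3) retry=(2,1)
step 15 (t1 LOAD): counter=7 r=(7,6) succ=(1,3) retry=(2,1)
step 16 (t1 CAS): counter=8 r=(7,6) succ=(2,3) retry=(2,1)
step 17 (t2 LOAD): counter=8 r=(7,8) succ=(2,3) retry=(2,1)
step 18 (t2 CAS): counter=9 r=(7,8) succ=(2,4) retry=(2,1)

counter=9 r=(7,8) succ=(2,4) retry=(2,1)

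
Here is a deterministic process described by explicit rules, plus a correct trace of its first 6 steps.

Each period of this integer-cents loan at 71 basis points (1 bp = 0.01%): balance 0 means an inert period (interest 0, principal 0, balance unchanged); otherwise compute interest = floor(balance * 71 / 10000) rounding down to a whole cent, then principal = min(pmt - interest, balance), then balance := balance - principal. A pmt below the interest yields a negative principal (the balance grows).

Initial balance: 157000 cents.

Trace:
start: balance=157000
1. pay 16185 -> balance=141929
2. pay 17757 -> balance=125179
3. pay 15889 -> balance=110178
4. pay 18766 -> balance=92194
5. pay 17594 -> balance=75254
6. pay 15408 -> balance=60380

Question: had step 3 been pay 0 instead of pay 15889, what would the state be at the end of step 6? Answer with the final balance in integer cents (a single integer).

(re-executing from step 3 with the substitution; state before step 3: balance=125179)
3. pay 0 -> balance=126067
4. pay 18766 -> balance=108196
5. pay 17594 -> balance=91370
6. pay 15408 -> balance=76610

76610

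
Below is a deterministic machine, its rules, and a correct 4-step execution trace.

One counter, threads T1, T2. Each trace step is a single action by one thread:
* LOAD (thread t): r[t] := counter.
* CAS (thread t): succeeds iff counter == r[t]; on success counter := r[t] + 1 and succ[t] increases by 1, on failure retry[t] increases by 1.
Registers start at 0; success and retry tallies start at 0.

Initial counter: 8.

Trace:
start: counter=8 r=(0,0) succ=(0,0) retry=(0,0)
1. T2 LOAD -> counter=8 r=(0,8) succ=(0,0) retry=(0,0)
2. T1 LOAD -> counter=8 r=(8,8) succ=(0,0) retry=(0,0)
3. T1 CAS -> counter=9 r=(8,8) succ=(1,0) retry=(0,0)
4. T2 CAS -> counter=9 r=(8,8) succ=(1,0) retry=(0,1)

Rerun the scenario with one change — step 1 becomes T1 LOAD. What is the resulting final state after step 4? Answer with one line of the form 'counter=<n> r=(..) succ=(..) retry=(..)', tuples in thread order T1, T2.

counter=9 r=(8,0) succ=(1,0) retry=(0,1)

(re-executing from step 1 with the substitution; state before step 1: counter=8 r=(0,0) succ=(0,0) retry=(0,0))
1. T1 LOAD -> counter=8 r=(8,0) succ=(0,0) retry=(0,0)
2. T1 LOAD -> counter=8 r=(8,0) succ=(0,0) retry=(0,0)
3. T1 CAS -> counter=9 r=(8,0) succ=(1,0) retry=(0,0)
4. T2 CAS -> counter=9 r=(8,0) succ=(1,0) retry=(0,1)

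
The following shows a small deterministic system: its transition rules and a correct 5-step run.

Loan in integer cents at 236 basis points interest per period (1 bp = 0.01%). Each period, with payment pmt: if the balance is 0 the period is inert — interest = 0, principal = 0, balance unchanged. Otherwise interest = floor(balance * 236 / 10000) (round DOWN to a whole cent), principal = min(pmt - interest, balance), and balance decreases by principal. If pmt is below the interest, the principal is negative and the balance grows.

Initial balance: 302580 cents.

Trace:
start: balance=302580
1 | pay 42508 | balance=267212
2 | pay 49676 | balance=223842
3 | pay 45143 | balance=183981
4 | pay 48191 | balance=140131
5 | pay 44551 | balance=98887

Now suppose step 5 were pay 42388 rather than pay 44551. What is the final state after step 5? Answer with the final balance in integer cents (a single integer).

101050

(re-executing from step 5 with the substitution; state before step 5: balance=140131)
5 | pay 42388 | balance=101050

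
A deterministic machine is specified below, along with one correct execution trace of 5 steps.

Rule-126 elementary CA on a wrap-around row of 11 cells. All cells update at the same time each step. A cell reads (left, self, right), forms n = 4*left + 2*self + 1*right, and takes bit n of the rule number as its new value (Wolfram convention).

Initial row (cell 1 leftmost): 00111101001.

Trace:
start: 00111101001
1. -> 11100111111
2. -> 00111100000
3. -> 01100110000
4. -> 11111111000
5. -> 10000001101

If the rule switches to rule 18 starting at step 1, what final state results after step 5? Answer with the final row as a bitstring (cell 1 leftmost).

01010010100

(re-executing steps 1..5 under rule 18; state before step 1: 00111101001)
1. -> 11000000110
2. -> 00100001000
3. -> 01010010100
4. -> 10001100010
5. -> 01010010100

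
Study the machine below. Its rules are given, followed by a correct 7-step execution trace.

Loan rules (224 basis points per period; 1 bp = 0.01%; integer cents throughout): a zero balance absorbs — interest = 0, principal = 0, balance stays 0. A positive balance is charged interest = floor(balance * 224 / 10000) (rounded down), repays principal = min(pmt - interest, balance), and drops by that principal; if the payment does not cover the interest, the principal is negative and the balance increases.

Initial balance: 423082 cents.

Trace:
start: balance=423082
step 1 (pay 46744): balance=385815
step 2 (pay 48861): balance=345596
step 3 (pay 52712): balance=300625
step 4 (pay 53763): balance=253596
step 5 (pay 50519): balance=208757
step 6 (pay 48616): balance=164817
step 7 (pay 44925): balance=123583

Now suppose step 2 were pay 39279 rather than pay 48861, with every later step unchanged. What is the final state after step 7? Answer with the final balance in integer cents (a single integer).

(re-executing from step 2 with the substitution; state before step 2: balance=385815)
step 2 (pay 39279): balance=355178
step 3 (pay 52712): balance=310421
step 4 (pay 53763): balance=263611
step 5 (pay 50519): balance=218996
step 6 (pay 48616): balance=175285
step 7 (pay 44925): balance=134286

134286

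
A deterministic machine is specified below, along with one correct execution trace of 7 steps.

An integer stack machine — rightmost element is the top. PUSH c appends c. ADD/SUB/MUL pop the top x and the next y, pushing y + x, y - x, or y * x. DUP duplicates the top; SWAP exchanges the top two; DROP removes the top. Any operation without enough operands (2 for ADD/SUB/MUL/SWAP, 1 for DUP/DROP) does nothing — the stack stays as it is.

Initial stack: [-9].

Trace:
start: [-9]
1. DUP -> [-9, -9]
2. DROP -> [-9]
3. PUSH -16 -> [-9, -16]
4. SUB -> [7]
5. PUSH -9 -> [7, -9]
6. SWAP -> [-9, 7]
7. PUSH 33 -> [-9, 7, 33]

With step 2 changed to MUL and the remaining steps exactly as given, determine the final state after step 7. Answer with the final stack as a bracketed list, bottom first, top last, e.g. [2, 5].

(re-executing from step 2 with the substitution; state before step 2: [-9, -9])
2. MUL -> [81]
3. PUSH -16 -> [81, -16]
4. SUB -> [97]
5. PUSH -9 -> [97, -9]
6. SWAP -> [-9, 97]
7. PUSH 33 -> [-9, 97, 33]

[-9, 97, 33]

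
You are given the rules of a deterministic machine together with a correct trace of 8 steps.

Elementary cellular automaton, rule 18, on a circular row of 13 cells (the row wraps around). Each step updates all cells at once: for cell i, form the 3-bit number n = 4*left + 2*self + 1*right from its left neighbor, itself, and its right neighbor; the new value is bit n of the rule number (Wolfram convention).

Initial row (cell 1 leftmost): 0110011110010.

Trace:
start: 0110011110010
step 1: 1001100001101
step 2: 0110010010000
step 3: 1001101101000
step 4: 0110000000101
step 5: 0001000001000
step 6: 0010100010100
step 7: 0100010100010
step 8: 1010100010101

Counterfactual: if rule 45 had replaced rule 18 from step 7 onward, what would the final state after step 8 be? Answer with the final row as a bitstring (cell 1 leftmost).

(re-executing steps 7..8 under rule 45; state before step 7: 0010100010100)
step 7: 1011101011101
step 8: 0110011110011

0110011110011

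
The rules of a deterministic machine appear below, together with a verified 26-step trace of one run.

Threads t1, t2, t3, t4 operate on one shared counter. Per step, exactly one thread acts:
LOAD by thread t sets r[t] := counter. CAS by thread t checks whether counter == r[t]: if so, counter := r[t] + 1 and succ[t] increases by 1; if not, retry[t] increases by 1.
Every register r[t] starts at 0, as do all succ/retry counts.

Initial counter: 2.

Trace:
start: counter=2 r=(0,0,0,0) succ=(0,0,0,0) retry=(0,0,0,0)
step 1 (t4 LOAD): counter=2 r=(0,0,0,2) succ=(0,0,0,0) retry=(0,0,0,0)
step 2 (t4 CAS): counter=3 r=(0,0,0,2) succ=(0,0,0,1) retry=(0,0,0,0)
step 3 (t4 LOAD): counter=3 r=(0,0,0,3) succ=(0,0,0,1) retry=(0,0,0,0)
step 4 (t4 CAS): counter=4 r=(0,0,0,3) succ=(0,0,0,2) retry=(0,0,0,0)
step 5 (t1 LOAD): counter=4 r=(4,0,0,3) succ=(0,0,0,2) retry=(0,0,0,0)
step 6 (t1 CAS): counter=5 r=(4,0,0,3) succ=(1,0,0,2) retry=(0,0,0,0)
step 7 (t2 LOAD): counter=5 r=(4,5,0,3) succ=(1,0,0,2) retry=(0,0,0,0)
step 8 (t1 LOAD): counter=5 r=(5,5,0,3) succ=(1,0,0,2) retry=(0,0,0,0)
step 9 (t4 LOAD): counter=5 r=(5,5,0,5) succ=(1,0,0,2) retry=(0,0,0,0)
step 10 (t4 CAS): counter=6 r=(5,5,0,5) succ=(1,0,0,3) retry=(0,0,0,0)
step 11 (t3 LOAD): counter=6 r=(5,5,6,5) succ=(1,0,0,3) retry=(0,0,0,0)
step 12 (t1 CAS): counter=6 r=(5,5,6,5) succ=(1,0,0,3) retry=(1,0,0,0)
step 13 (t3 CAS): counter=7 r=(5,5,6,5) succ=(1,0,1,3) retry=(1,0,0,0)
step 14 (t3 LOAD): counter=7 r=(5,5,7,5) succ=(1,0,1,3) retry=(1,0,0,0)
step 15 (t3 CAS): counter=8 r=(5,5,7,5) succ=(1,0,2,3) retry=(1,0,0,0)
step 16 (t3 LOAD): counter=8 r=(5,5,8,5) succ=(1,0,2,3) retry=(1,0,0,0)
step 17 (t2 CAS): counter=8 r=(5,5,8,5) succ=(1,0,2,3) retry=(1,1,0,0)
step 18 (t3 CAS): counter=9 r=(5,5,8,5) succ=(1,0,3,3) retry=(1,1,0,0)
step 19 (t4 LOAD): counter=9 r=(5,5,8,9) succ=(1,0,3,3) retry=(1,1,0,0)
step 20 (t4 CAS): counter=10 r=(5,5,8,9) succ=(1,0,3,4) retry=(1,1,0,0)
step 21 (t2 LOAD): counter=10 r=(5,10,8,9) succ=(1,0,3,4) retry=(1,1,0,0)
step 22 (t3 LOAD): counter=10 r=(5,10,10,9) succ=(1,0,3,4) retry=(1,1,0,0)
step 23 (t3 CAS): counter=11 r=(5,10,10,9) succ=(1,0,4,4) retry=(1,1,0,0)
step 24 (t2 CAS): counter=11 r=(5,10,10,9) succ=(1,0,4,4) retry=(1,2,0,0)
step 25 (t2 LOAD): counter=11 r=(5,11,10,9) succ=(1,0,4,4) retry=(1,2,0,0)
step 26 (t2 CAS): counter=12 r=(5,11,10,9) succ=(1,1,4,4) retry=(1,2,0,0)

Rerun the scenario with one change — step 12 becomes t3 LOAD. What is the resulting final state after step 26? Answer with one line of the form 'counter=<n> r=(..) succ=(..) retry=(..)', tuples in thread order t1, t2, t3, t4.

counter=12 r=(5,11,10,9) succ=(1,1,4,4) retry=(0,2,0,0)

(re-executing from step 12 with the substitution; state before step 12: counter=6 r=(5,5,6,5) succ=(1,0,0,3) retry=(0,0,0,0))
step 12 (t3 LOAD): counter=6 r=(5,5,6,5) succ=(1,0,0,3) retry=(0,0,0,0)
step 13 (t3 CAS): counter=7 r=(5,5,6,5) succ=(1,0,1,3) retry=(0,0,0,0)
step 14 (t3 LOAD): counter=7 r=(5,5,7,5) succ=(1,0,1,3) retry=(0,0,0,0)
step 15 (t3 CAS): counter=8 r=(5,5,7,5) succ=(1,0,2,3) retry=(0,0,0,0)
step 16 (t3 LOAD): counter=8 r=(5,5,8,5) succ=(1,0,2,3) retry=(0,0,0,0)
step 17 (t2 CAS): counter=8 r=(5,5,8,5) succ=(1,0,2,3) retry=(0,1,0,0)
step 18 (t3 CAS): counter=9 r=(5,5,8,5) succ=(1,0,3,3) retry=(0,1,0,0)
step 19 (t4 LOAD): counter=9 r=(5,5,8,9) succ=(1,0,3,3) retry=(0,1,0,0)
step 20 (t4 CAS): counter=10 r=(5,5,8,9) succ=(1,0,3,4) retry=(0,1,0,0)
step 21 (t2 LOAD): counter=10 r=(5,10,8,9) succ=(1,0,3,4) retry=(0,1,0,0)
step 22 (t3 LOAD): counter=10 r=(5,10,10,9) succ=(1,0,3,4) retry=(0,1,0,0)
step 23 (t3 CAS): counter=11 r=(5,10,10,9) succ=(1,0,4,4) retry=(0,1,0,0)
step 24 (t2 CAS): counter=11 r=(5,10,10,9) succ=(1,0,4,4) retry=(0,2,0,0)
step 25 (t2 LOAD): counter=11 r=(5,11,10,9) succ=(1,0,4,4) retry=(0,2,0,0)
step 26 (t2 CAS): counter=12 r=(5,11,10,9) succ=(1,1,4,4) retry=(0,2,0,0)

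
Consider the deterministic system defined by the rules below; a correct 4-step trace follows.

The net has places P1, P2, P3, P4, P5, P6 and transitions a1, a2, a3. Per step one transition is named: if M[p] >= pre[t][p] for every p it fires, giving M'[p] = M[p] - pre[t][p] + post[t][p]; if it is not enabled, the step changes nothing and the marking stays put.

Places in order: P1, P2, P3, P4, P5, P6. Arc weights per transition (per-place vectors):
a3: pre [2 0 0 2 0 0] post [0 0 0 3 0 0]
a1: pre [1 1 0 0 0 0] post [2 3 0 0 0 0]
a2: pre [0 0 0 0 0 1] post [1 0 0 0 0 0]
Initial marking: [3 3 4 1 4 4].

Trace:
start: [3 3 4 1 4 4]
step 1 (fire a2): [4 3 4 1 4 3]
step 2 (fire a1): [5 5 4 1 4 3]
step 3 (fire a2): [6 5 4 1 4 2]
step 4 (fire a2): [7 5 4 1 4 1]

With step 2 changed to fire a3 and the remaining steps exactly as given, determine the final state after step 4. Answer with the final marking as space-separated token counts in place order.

(re-executing from step 2 with the substitution; state before step 2: [4 3 4 1 4 3])
step 2 (fire a3): [4 3 4 1 4 3]
step 3 (fire a2): [5 3 4 1 4 2]
step 4 (fire a2): [6 3 4 1 4 1]

6 3 4 1 4 1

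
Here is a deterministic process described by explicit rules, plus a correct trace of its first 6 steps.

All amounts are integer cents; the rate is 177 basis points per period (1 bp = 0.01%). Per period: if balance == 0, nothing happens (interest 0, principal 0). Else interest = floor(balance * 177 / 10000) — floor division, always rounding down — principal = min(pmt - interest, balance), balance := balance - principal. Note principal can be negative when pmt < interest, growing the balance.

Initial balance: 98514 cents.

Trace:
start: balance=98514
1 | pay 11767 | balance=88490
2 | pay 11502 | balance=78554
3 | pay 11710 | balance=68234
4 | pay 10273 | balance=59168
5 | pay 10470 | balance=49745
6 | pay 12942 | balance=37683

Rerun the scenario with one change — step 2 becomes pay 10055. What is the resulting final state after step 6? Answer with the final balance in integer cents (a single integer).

39235

(re-executing from step 2 with the substitution; state before step 2: balance=88490)
2 | pay 10055 | balance=80001
3 | pay 11710 | balance=69707
4 | pay 10273 | balance=60667
5 | pay 10470 | balance=51270
6 | pay 12942 | balance=39235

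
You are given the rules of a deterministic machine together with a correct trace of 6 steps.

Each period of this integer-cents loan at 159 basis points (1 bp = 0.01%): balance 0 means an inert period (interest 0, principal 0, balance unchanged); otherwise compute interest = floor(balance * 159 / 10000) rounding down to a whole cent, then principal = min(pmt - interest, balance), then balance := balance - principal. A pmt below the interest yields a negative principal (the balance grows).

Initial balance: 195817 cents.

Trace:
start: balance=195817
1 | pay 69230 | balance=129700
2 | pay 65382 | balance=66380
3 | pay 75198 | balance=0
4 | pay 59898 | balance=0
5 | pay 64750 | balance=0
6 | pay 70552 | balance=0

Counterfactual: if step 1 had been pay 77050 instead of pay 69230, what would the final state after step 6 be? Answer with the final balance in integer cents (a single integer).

(re-executing from step 1 with the substitution; state before step 1: balance=195817)
1 | pay 77050 | balance=121880
2 | pay 65382 | balance=58435
3 | pay 75198 | balance=0
4 | pay 59898 | balance=0
5 | pay 64750 | balance=0
6 | pay 70552 | balance=0

0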